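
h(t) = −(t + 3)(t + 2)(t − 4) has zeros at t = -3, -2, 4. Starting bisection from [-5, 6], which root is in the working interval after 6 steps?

m = 0.5, h(m) = 30.625 (+); new bracket [0.5, 6]
m = 3.25, h(m) = 24.609375 (+); new bracket [3.25, 6]
m = 4.625, h(m) = -31.572266 (−); new bracket [3.25, 4.625]
m = 3.9375, h(m) = 2.5745 (+); new bracket [3.9375, 4.625]
m = 4.28125, h(m) = -12.8631 (−); new bracket [3.9375, 4.28125]
m = 4.109375, h(m) = -4.7506 (−); new bracket [3.9375, 4.109375]

4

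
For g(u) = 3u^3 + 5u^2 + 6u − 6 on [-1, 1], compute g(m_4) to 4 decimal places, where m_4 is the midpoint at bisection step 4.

0.4355

m = 0, g(m) = -6 (−); new bracket [0, 1]
m = 0.5, g(m) = -1.375 (−); new bracket [0.5, 1]
m = 0.75, g(m) = 2.578125 (+); new bracket [0.5, 0.75]
m = 0.625, g(m) = 0.4355 (+); new bracket [0.5, 0.625]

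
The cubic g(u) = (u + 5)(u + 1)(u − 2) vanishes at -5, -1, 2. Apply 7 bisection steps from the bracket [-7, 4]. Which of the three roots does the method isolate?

-5

g(-1.5) = 6.125 > 0, so the root lies in [-7, -1.5]
g(-4.25) = 15.234375 > 0, so the root lies in [-7, -4.25]
g(-5.625) = -22.041016 < 0, so the root lies in [-5.625, -4.25]
g(-4.9375) = 1.7073 > 0, so the root lies in [-5.625, -4.9375]
g(-5.28125) = -8.7674 < 0, so the root lies in [-5.28125, -4.9375]
g(-5.109375) = -3.1954 < 0, so the root lies in [-5.109375, -4.9375]
g(-5.0234375) = -0.6623 < 0, so the root lies in [-5.0234375, -4.9375]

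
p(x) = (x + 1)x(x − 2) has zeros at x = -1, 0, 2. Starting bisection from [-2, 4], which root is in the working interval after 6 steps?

2

midpoint 1: p = -2 < 0 → [1, 4]
midpoint 2.5: p = 4.375 > 0 → [1, 2.5]
midpoint 1.75: p = -1.203125 < 0 → [1.75, 2.5]
midpoint 2.125: p = 0.8301 > 0 → [1.75, 2.125]
midpoint 1.9375: p = -0.3557 < 0 → [1.9375, 2.125]
midpoint 2.03125: p = 0.1924 > 0 → [1.9375, 2.03125]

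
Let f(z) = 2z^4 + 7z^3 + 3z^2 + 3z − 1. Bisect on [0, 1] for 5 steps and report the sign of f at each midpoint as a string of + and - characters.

++---

z = 0.5 gives f = 2.25, positive; keep [0, 0.5]
z = 0.25 gives f = 0.054688, positive; keep [0, 0.25]
z = 0.125 gives f = -0.563965, negative; keep [0.125, 0.25]
z = 0.1875 gives f = -0.2834, negative; keep [0.1875, 0.25]
z = 0.21875 gives f = -0.1223, negative; keep [0.21875, 0.25]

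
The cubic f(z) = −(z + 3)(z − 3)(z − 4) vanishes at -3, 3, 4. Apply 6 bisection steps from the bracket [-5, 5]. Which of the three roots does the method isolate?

f(0) = -36 < 0, so the root lies in [-5, 0]
f(-2.5) = -17.875 < 0, so the root lies in [-5, -2.5]
f(-3.75) = 39.234375 > 0, so the root lies in [-3.75, -2.5]
f(-3.125) = 5.4551 > 0, so the root lies in [-3.125, -2.5]
f(-2.8125) = -7.4246 < 0, so the root lies in [-3.125, -2.8125]
f(-2.96875) = -1.2998 < 0, so the root lies in [-3.125, -2.96875]

-3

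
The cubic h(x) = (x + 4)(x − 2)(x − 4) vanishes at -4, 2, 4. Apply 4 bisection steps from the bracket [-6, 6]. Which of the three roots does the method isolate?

h(0) = 32 > 0, so the root lies in [-6, 0]
h(-3) = 35 > 0, so the root lies in [-6, -3]
h(-4.5) = -27.625 < 0, so the root lies in [-4.5, -3]
h(-3.75) = 11.1406 > 0, so the root lies in [-4.5, -3.75]

-4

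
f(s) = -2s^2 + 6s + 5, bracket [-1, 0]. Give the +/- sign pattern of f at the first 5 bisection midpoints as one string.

f(-0.5) = 1.5 > 0, so the root lies in [-1, -0.5]
f(-0.75) = -0.625 < 0, so the root lies in [-0.75, -0.5]
f(-0.625) = 0.46875 > 0, so the root lies in [-0.75, -0.625]
f(-0.6875) = -0.0703 < 0, so the root lies in [-0.6875, -0.625]
f(-0.65625) = 0.2012 > 0, so the root lies in [-0.6875, -0.65625]

+-+-+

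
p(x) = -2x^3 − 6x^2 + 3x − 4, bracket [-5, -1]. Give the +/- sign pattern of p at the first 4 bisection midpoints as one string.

m = -3, p(m) = -13 (−); new bracket [-5, -3]
m = -4, p(m) = 16 (+); new bracket [-4, -3]
m = -3.5, p(m) = -2.25 (−); new bracket [-4, -3.5]
m = -3.75, p(m) = 5.8438 (+); new bracket [-3.75, -3.5]

-+-+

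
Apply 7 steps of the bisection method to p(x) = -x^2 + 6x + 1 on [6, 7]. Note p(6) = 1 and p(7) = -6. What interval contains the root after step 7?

[6.15625, 6.1640625]

p(6.5) = -2.25 < 0, so the root lies in [6, 6.5]
p(6.25) = -0.5625 < 0, so the root lies in [6, 6.25]
p(6.125) = 0.234375 > 0, so the root lies in [6.125, 6.25]
p(6.1875) = -0.1602 < 0, so the root lies in [6.125, 6.1875]
p(6.15625) = 0.0381 > 0, so the root lies in [6.15625, 6.1875]
p(6.171875) = -0.0608 < 0, so the root lies in [6.15625, 6.171875]
p(6.1640625) = -0.0113 < 0, so the root lies in [6.15625, 6.1640625]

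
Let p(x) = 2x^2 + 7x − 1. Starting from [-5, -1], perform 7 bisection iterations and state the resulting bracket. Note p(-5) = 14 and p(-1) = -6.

[-3.65625, -3.625]

midpoint -3: p = -4 < 0 → [-5, -3]
midpoint -4: p = 3 > 0 → [-4, -3]
midpoint -3.5: p = -1 < 0 → [-4, -3.5]
midpoint -3.75: p = 0.875 > 0 → [-3.75, -3.5]
midpoint -3.625: p = -0.0938 < 0 → [-3.75, -3.625]
midpoint -3.6875: p = 0.3828 > 0 → [-3.6875, -3.625]
midpoint -3.65625: p = 0.1426 > 0 → [-3.65625, -3.625]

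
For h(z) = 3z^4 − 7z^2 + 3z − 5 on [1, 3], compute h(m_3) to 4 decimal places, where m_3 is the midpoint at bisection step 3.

6.9492

z = 2 gives h = 21, positive; keep [1, 2]
z = 1.5 gives h = -1.0625, negative; keep [1.5, 2]
z = 1.75 gives h = 6.949219, positive; keep [1.5, 1.75]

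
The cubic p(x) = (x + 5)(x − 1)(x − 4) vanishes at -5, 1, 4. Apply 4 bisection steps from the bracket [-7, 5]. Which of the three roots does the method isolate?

-5

m = -1, p(m) = 40 (+); new bracket [-7, -1]
m = -4, p(m) = 40 (+); new bracket [-7, -4]
m = -5.5, p(m) = -30.875 (−); new bracket [-5.5, -4]
m = -4.75, p(m) = 12.5781 (+); new bracket [-5.5, -4.75]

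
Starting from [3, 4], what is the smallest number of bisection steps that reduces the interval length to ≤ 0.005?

8

Width after n steps is 1/2^n. Need 2^n ≥ 1/0.005 = 200.
2^7 = 128 < 200 ≤ 2^8 = 256, so n = 8.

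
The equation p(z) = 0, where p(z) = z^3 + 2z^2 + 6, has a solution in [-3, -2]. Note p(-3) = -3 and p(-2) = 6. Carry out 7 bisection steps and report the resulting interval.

z = -2.5 gives p = 2.875, positive; keep [-3, -2.5]
z = -2.75 gives p = 0.328125, positive; keep [-3, -2.75]
z = -2.875 gives p = -1.232422, negative; keep [-2.875, -2.75]
z = -2.8125 gives p = -0.427, negative; keep [-2.8125, -2.75]
z = -2.78125 gives p = -0.0432, negative; keep [-2.78125, -2.75]
z = -2.765625 gives p = 0.144, positive; keep [-2.78125, -2.765625]
z = -2.7734375 gives p = 0.0508, positive; keep [-2.78125, -2.7734375]

[-2.78125, -2.7734375]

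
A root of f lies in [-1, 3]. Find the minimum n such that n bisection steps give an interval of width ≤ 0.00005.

17

Width after n steps is 4/2^n. Need 2^n ≥ 4/0.00005 = 80000.
2^16 = 65536 < 80000 ≤ 2^17 = 131072, so n = 17.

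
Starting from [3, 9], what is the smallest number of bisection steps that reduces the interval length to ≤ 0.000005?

Width after n steps is 6/2^n. Need 2^n ≥ 6/0.000005 = 1200000.
2^20 = 1048576 < 1200000 ≤ 2^21 = 2097152, so n = 21.

21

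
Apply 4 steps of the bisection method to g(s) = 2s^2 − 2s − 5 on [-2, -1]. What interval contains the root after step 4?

[-1.1875, -1.125]

s = -1.5 gives g = 2.5, positive; keep [-1.5, -1]
s = -1.25 gives g = 0.625, positive; keep [-1.25, -1]
s = -1.125 gives g = -0.21875, negative; keep [-1.25, -1.125]
s = -1.1875 gives g = 0.1953, positive; keep [-1.1875, -1.125]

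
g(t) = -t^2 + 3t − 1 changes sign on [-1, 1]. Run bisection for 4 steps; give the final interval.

[0.375, 0.5]

t = 0 gives g = -1, negative; keep [0, 1]
t = 0.5 gives g = 0.25, positive; keep [0, 0.5]
t = 0.25 gives g = -0.3125, negative; keep [0.25, 0.5]
t = 0.375 gives g = -0.0156, negative; keep [0.375, 0.5]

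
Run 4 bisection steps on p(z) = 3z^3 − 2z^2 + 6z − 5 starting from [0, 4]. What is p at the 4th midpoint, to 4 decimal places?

p(2) = 23 > 0, so the root lies in [0, 2]
p(1) = 2 > 0, so the root lies in [0, 1]
p(0.5) = -2.125 < 0, so the root lies in [0.5, 1]
p(0.75) = -0.3594 < 0, so the root lies in [0.75, 1]

-0.3594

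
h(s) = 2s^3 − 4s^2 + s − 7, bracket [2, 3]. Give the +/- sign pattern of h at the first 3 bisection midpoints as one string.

+--

h(2.5) = 1.75 > 0, so the root lies in [2, 2.5]
h(2.25) = -2.21875 < 0, so the root lies in [2.25, 2.5]
h(2.375) = -0.394531 < 0, so the root lies in [2.375, 2.5]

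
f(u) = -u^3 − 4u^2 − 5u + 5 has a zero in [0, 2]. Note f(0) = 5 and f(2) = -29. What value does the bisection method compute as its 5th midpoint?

f(1) = -5 < 0, so the root lies in [0, 1]
f(0.5) = 1.375 > 0, so the root lies in [0.5, 1]
f(0.75) = -1.421875 < 0, so the root lies in [0.5, 0.75]
f(0.625) = 0.0684 > 0, so the root lies in [0.625, 0.75]
f(0.6875) = -0.6531 < 0, so the root lies in [0.625, 0.6875]

0.6875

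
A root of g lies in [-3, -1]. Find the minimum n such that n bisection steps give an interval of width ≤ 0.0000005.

Width after n steps is 2/2^n. Need 2^n ≥ 2/0.0000005 = 4000000.
2^21 = 2097152 < 4000000 ≤ 2^22 = 4194304, so n = 22.

22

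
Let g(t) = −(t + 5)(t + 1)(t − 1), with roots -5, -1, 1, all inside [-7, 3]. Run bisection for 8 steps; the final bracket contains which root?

-5

m = -2, g(m) = -9 (−); new bracket [-7, -2]
m = -4.5, g(m) = -9.625 (−); new bracket [-7, -4.5]
m = -5.75, g(m) = 24.046875 (+); new bracket [-5.75, -4.5]
m = -5.125, g(m) = 3.1582 (+); new bracket [-5.125, -4.5]
m = -4.8125, g(m) = -4.155 (−); new bracket [-5.125, -4.8125]
m = -4.96875, g(m) = -0.7403 (−); new bracket [-5.125, -4.96875]
m = -5.046875, g(m) = 1.1471 (+); new bracket [-5.046875, -4.96875]
m = -5.0078125, g(m) = 0.1881 (+); new bracket [-5.0078125, -4.96875]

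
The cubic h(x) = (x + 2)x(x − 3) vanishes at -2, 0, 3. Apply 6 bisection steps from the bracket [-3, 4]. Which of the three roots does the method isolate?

h(0.5) = -3.125 < 0, so the root lies in [0.5, 4]
h(2.25) = -7.171875 < 0, so the root lies in [2.25, 4]
h(3.125) = 2.001953 > 0, so the root lies in [2.25, 3.125]
h(2.6875) = -3.9368 < 0, so the root lies in [2.6875, 3.125]
h(2.90625) = -1.3368 < 0, so the root lies in [2.90625, 3.125]
h(3.015625) = 0.2363 > 0, so the root lies in [2.90625, 3.015625]

3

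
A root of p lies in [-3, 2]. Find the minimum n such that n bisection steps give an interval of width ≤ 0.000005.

20

Width after n steps is 5/2^n. Need 2^n ≥ 5/0.000005 = 1000000.
2^19 = 524288 < 1000000 ≤ 2^20 = 1048576, so n = 20.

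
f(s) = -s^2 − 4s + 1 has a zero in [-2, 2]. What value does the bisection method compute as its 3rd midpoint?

0.5

s = 0 gives f = 1, positive; keep [0, 2]
s = 1 gives f = -4, negative; keep [0, 1]
s = 0.5 gives f = -1.25, negative; keep [0, 0.5]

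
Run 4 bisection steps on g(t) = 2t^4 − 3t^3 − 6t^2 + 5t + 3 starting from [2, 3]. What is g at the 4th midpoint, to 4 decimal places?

midpoint 2.5: g = 9.25 > 0 → [2, 2.5]
midpoint 2.25: g = 0.960938 > 0 → [2, 2.25]
midpoint 2.125: g = -1.474121 < 0 → [2.125, 2.25]
midpoint 2.1875: g = -0.3806 < 0 → [2.1875, 2.25]

-0.3806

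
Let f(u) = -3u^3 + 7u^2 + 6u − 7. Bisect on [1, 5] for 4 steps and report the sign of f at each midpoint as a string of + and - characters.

u = 3 gives f = -7, negative; keep [1, 3]
u = 2 gives f = 9, positive; keep [2, 3]
u = 2.5 gives f = 4.875, positive; keep [2.5, 3]
u = 2.75 gives f = 0.0469, positive; keep [2.75, 3]

-+++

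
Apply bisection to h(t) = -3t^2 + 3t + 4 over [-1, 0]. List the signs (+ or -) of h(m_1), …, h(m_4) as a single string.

++--

m = -0.5, h(m) = 1.75 (+); new bracket [-1, -0.5]
m = -0.75, h(m) = 0.0625 (+); new bracket [-1, -0.75]
m = -0.875, h(m) = -0.921875 (−); new bracket [-0.875, -0.75]
m = -0.8125, h(m) = -0.418 (−); new bracket [-0.8125, -0.75]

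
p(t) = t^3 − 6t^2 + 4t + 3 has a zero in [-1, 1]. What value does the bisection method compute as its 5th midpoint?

p(0) = 3 > 0, so the root lies in [-1, 0]
p(-0.5) = -0.625 < 0, so the root lies in [-0.5, 0]
p(-0.25) = 1.609375 > 0, so the root lies in [-0.5, -0.25]
p(-0.375) = 0.6035 > 0, so the root lies in [-0.5, -0.375]
p(-0.4375) = 0.0178 > 0, so the root lies in [-0.5, -0.4375]

-0.4375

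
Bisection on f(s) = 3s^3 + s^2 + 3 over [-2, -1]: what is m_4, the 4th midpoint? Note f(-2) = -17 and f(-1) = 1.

-1.0625

f(-1.5) = -4.875 < 0, so the root lies in [-1.5, -1]
f(-1.25) = -1.296875 < 0, so the root lies in [-1.25, -1]
f(-1.125) = -0.005859 < 0, so the root lies in [-1.125, -1]
f(-1.0625) = 0.5305 > 0, so the root lies in [-1.125, -1.0625]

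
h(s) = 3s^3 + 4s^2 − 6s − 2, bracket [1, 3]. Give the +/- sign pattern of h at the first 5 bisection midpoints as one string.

s = 2 gives h = 26, positive; keep [1, 2]
s = 1.5 gives h = 8.125, positive; keep [1, 1.5]
s = 1.25 gives h = 2.609375, positive; keep [1, 1.25]
s = 1.125 gives h = 0.584, positive; keep [1, 1.125]
s = 1.0625 gives h = -0.261, negative; keep [1.0625, 1.125]

++++-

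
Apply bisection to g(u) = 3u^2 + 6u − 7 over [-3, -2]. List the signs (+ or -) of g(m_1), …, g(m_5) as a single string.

midpoint -2.5: g = -3.25 < 0 → [-3, -2.5]
midpoint -2.75: g = -0.8125 < 0 → [-3, -2.75]
midpoint -2.875: g = 0.546875 > 0 → [-2.875, -2.75]
midpoint -2.8125: g = -0.1445 < 0 → [-2.875, -2.8125]
midpoint -2.84375: g = 0.1982 > 0 → [-2.84375, -2.8125]

--+-+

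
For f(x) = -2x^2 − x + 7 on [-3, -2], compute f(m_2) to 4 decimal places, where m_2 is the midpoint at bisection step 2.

-0.8750

x = -2.5 gives f = -3, negative; keep [-2.5, -2]
x = -2.25 gives f = -0.875, negative; keep [-2.25, -2]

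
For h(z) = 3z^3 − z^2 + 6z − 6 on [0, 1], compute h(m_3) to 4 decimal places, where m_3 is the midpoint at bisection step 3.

0.4941

h(0.5) = -2.875 < 0, so the root lies in [0.5, 1]
h(0.75) = -0.796875 < 0, so the root lies in [0.75, 1]
h(0.875) = 0.494141 > 0, so the root lies in [0.75, 0.875]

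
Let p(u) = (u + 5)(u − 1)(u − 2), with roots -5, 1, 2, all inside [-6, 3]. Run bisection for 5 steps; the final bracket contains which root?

u = -1.5 gives p = 30.625, positive; keep [-6, -1.5]
u = -3.75 gives p = 34.140625, positive; keep [-6, -3.75]
u = -4.875 gives p = 5.048828, positive; keep [-6, -4.875]
u = -5.4375 gives p = -20.947, negative; keep [-5.4375, -4.875]
u = -5.15625 gives p = -6.8837, negative; keep [-5.15625, -4.875]

-5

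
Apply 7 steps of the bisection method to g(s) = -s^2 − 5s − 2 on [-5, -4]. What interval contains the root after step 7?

[-4.5625, -4.5546875]

midpoint -4.5: g = 0.25 > 0 → [-5, -4.5]
midpoint -4.75: g = -0.8125 < 0 → [-4.75, -4.5]
midpoint -4.625: g = -0.265625 < 0 → [-4.625, -4.5]
midpoint -4.5625: g = -0.0039 < 0 → [-4.5625, -4.5]
midpoint -4.53125: g = 0.124 > 0 → [-4.5625, -4.53125]
midpoint -4.546875: g = 0.0603 > 0 → [-4.5625, -4.546875]
midpoint -4.5546875: g = 0.0283 > 0 → [-4.5625, -4.5546875]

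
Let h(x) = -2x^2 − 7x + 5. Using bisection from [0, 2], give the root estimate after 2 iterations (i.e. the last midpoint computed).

0.5

m = 1, h(m) = -4 (−); new bracket [0, 1]
m = 0.5, h(m) = 1 (+); new bracket [0.5, 1]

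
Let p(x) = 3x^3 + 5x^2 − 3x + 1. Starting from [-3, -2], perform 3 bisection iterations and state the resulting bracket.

x = -2.5 gives p = -7.125, negative; keep [-2.5, -2]
x = -2.25 gives p = -1.109375, negative; keep [-2.25, -2]
x = -2.125 gives p = 1.166016, positive; keep [-2.25, -2.125]

[-2.25, -2.125]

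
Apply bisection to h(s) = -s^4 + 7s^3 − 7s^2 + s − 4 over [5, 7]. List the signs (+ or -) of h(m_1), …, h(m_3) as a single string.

-++

h(6) = -34 < 0, so the root lies in [5, 6]
h(5.5) = 39.3125 > 0, so the root lies in [5.5, 6]
h(5.75) = 7.949219 > 0, so the root lies in [5.75, 6]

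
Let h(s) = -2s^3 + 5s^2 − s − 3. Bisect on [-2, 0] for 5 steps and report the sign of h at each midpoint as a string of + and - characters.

+-++-

h(-1) = 5 > 0, so the root lies in [-1, 0]
h(-0.5) = -1 < 0, so the root lies in [-1, -0.5]
h(-0.75) = 1.40625 > 0, so the root lies in [-0.75, -0.5]
h(-0.625) = 0.0664 > 0, so the root lies in [-0.625, -0.5]
h(-0.5625) = -0.4995 < 0, so the root lies in [-0.625, -0.5625]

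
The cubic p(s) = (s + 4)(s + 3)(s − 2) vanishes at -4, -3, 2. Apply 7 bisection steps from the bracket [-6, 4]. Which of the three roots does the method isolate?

2

s = -1 gives p = -18, negative; keep [-1, 4]
s = 1.5 gives p = -12.375, negative; keep [1.5, 4]
s = 2.75 gives p = 29.109375, positive; keep [1.5, 2.75]
s = 2.125 gives p = 3.9238, positive; keep [1.5, 2.125]
s = 1.8125 gives p = -5.2449, negative; keep [1.8125, 2.125]
s = 1.96875 gives p = -0.9268, negative; keep [1.96875, 2.125]
s = 2.046875 gives p = 1.4305, positive; keep [1.96875, 2.046875]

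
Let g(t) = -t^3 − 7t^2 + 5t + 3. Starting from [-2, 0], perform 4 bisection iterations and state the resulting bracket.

[-0.5, -0.375]

t = -1 gives g = -8, negative; keep [-1, 0]
t = -0.5 gives g = -1.125, negative; keep [-0.5, 0]
t = -0.25 gives g = 1.328125, positive; keep [-0.5, -0.25]
t = -0.375 gives g = 0.1934, positive; keep [-0.5, -0.375]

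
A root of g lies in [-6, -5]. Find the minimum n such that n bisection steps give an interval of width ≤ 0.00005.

15

Width after n steps is 1/2^n. Need 2^n ≥ 1/0.00005 = 20000.
2^14 = 16384 < 20000 ≤ 2^15 = 32768, so n = 15.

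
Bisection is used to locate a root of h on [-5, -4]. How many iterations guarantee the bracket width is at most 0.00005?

15

Width after n steps is 1/2^n. Need 2^n ≥ 1/0.00005 = 20000.
2^14 = 16384 < 20000 ≤ 2^15 = 32768, so n = 15.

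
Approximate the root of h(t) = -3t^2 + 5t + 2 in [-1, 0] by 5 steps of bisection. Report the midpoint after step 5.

-0.34375

midpoint -0.5: h = -1.25 < 0 → [-0.5, 0]
midpoint -0.25: h = 0.5625 > 0 → [-0.5, -0.25]
midpoint -0.375: h = -0.296875 < 0 → [-0.375, -0.25]
midpoint -0.3125: h = 0.1445 > 0 → [-0.375, -0.3125]
midpoint -0.34375: h = -0.0732 < 0 → [-0.34375, -0.3125]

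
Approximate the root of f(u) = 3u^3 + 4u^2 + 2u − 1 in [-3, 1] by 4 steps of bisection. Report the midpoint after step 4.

0.25

m = -1, f(m) = -2 (−); new bracket [-1, 1]
m = 0, f(m) = -1 (−); new bracket [0, 1]
m = 0.5, f(m) = 1.375 (+); new bracket [0, 0.5]
m = 0.25, f(m) = -0.2031 (−); new bracket [0.25, 0.5]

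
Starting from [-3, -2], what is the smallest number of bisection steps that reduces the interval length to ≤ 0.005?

Width after n steps is 1/2^n. Need 2^n ≥ 1/0.005 = 200.
2^7 = 128 < 200 ≤ 2^8 = 256, so n = 8.

8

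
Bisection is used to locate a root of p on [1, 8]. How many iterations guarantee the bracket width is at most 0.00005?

Width after n steps is 7/2^n. Need 2^n ≥ 7/0.00005 = 140000.
2^17 = 131072 < 140000 ≤ 2^18 = 262144, so n = 18.

18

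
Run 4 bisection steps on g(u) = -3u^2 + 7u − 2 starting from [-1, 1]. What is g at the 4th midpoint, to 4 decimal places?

0.2031

midpoint 0: g = -2 < 0 → [0, 1]
midpoint 0.5: g = 0.75 > 0 → [0, 0.5]
midpoint 0.25: g = -0.4375 < 0 → [0.25, 0.5]
midpoint 0.375: g = 0.2031 > 0 → [0.25, 0.375]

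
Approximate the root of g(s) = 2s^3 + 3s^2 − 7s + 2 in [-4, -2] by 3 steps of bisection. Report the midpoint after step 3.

-2.75

g(-3) = -4 < 0, so the root lies in [-3, -2]
g(-2.5) = 7 > 0, so the root lies in [-3, -2.5]
g(-2.75) = 2.34375 > 0, so the root lies in [-3, -2.75]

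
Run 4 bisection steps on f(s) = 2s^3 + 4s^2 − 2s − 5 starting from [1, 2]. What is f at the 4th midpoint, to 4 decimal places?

-0.2104

m = 1.5, f(m) = 7.75 (+); new bracket [1, 1.5]
m = 1.25, f(m) = 2.65625 (+); new bracket [1, 1.25]
m = 1.125, f(m) = 0.660156 (+); new bracket [1, 1.125]
m = 1.0625, f(m) = -0.2104 (−); new bracket [1.0625, 1.125]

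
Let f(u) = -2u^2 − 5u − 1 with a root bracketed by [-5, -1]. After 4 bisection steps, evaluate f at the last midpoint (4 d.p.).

u = -3 gives f = -4, negative; keep [-3, -1]
u = -2 gives f = 1, positive; keep [-3, -2]
u = -2.5 gives f = -1, negative; keep [-2.5, -2]
u = -2.25 gives f = 0.125, positive; keep [-2.5, -2.25]

0.1250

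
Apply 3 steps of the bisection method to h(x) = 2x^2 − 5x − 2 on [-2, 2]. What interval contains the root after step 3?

[-0.5, 0]

m = 0, h(m) = -2 (−); new bracket [-2, 0]
m = -1, h(m) = 5 (+); new bracket [-1, 0]
m = -0.5, h(m) = 1 (+); new bracket [-0.5, 0]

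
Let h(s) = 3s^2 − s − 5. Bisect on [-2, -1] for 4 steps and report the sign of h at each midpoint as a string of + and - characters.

++-+

s = -1.5 gives h = 3.25, positive; keep [-1.5, -1]
s = -1.25 gives h = 0.9375, positive; keep [-1.25, -1]
s = -1.125 gives h = -0.078125, negative; keep [-1.25, -1.125]
s = -1.1875 gives h = 0.418, positive; keep [-1.1875, -1.125]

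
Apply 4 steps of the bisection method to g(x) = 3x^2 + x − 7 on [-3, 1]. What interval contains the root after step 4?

m = -1, g(m) = -5 (−); new bracket [-3, -1]
m = -2, g(m) = 3 (+); new bracket [-2, -1]
m = -1.5, g(m) = -1.75 (−); new bracket [-2, -1.5]
m = -1.75, g(m) = 0.4375 (+); new bracket [-1.75, -1.5]

[-1.75, -1.5]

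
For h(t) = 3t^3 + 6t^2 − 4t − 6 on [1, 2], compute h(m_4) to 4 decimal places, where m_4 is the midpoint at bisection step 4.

midpoint 1.5: h = 11.625 > 0 → [1, 1.5]
midpoint 1.25: h = 4.234375 > 0 → [1, 1.25]
midpoint 1.125: h = 1.365234 > 0 → [1, 1.125]
midpoint 1.0625: h = 0.1218 > 0 → [1, 1.0625]

0.1218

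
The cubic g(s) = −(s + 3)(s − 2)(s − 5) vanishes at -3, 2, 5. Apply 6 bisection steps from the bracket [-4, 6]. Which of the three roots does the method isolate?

midpoint 1: g = -16 < 0 → [-4, 1]
midpoint -1.5: g = -34.125 < 0 → [-4, -1.5]
midpoint -2.75: g = -9.203125 < 0 → [-4, -2.75]
midpoint -3.375: g = 16.8809 > 0 → [-3.375, -2.75]
midpoint -3.0625: g = 2.551 > 0 → [-3.0625, -2.75]
midpoint -2.90625: g = -3.6366 < 0 → [-3.0625, -2.90625]

-3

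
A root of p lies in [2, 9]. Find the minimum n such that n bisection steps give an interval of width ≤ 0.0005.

14

Width after n steps is 7/2^n. Need 2^n ≥ 7/0.0005 = 14000.
2^13 = 8192 < 14000 ≤ 2^14 = 16384, so n = 14.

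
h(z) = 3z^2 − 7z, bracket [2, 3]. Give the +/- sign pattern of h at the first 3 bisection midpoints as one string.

+-+

z = 2.5 gives h = 1.25, positive; keep [2, 2.5]
z = 2.25 gives h = -0.5625, negative; keep [2.25, 2.5]
z = 2.375 gives h = 0.296875, positive; keep [2.25, 2.375]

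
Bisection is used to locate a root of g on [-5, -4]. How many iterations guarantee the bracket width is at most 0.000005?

18

Width after n steps is 1/2^n. Need 2^n ≥ 1/0.000005 = 200000.
2^17 = 131072 < 200000 ≤ 2^18 = 262144, so n = 18.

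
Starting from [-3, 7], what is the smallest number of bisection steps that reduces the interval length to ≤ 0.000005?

21

Width after n steps is 10/2^n. Need 2^n ≥ 10/0.000005 = 2000000.
2^20 = 1048576 < 2000000 ≤ 2^21 = 2097152, so n = 21.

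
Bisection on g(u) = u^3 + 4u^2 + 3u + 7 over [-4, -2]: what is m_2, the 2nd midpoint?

u = -3 gives g = 7, positive; keep [-4, -3]
u = -3.5 gives g = 2.625, positive; keep [-4, -3.5]

-3.5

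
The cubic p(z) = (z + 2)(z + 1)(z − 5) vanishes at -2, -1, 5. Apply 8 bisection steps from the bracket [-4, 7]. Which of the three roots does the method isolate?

5

midpoint 1.5: p = -30.625 < 0 → [1.5, 7]
midpoint 4.25: p = -24.609375 < 0 → [4.25, 7]
midpoint 5.625: p = 31.572266 > 0 → [4.25, 5.625]
midpoint 4.9375: p = -2.5745 < 0 → [4.9375, 5.625]
midpoint 5.28125: p = 12.8631 > 0 → [4.9375, 5.28125]
midpoint 5.109375: p = 4.7506 > 0 → [4.9375, 5.109375]
midpoint 5.0234375: p = 0.9915 > 0 → [4.9375, 5.0234375]
midpoint 4.98046875: p = -0.8154 < 0 → [4.98046875, 5.0234375]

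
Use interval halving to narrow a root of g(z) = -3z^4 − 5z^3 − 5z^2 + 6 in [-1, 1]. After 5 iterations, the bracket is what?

[0.75, 0.8125]

midpoint 0: g = 6 > 0 → [0, 1]
midpoint 0.5: g = 3.9375 > 0 → [0.5, 1]
midpoint 0.75: g = 0.128906 > 0 → [0.75, 1]
midpoint 0.875: g = -2.9363 < 0 → [0.75, 0.875]
midpoint 0.8125: g = -1.2901 < 0 → [0.75, 0.8125]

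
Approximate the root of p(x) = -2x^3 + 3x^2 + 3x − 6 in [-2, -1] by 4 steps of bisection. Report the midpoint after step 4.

-1.3125

m = -1.5, p(m) = 3 (+); new bracket [-1.5, -1]
m = -1.25, p(m) = -1.15625 (−); new bracket [-1.5, -1.25]
m = -1.375, p(m) = 0.746094 (+); new bracket [-1.375, -1.25]
m = -1.3125, p(m) = -0.2476 (−); new bracket [-1.375, -1.3125]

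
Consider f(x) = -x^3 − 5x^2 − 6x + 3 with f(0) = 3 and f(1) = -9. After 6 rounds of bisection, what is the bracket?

[0.359375, 0.375]

midpoint 0.5: f = -1.375 < 0 → [0, 0.5]
midpoint 0.25: f = 1.171875 > 0 → [0.25, 0.5]
midpoint 0.375: f = -0.005859 < 0 → [0.25, 0.375]
midpoint 0.3125: f = 0.6062 > 0 → [0.3125, 0.375]
midpoint 0.34375: f = 0.3061 > 0 → [0.34375, 0.375]
midpoint 0.359375: f = 0.1516 > 0 → [0.359375, 0.375]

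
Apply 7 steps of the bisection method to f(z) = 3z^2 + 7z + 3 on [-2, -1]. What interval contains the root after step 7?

m = -1.5, f(m) = -0.75 (−); new bracket [-2, -1.5]
m = -1.75, f(m) = -0.0625 (−); new bracket [-2, -1.75]
m = -1.875, f(m) = 0.421875 (+); new bracket [-1.875, -1.75]
m = -1.8125, f(m) = 0.168 (+); new bracket [-1.8125, -1.75]
m = -1.78125, f(m) = 0.0498 (+); new bracket [-1.78125, -1.75]
m = -1.765625, f(m) = -0.0071 (−); new bracket [-1.78125, -1.765625]
m = -1.7734375, f(m) = 0.0212 (+); new bracket [-1.7734375, -1.765625]

[-1.7734375, -1.765625]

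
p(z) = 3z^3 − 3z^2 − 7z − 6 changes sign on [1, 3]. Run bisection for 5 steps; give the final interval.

[2.3125, 2.375]

midpoint 2: p = -8 < 0 → [2, 3]
midpoint 2.5: p = 4.625 > 0 → [2, 2.5]
midpoint 2.25: p = -2.765625 < 0 → [2.25, 2.5]
midpoint 2.375: p = 0.6426 > 0 → [2.25, 2.375]
midpoint 2.3125: p = -1.1311 < 0 → [2.3125, 2.375]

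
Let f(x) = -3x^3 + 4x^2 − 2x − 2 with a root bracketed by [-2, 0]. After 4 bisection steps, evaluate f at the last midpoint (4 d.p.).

midpoint -1: f = 7 > 0 → [-1, 0]
midpoint -0.5: f = 0.375 > 0 → [-0.5, 0]
midpoint -0.25: f = -1.203125 < 0 → [-0.5, -0.25]
midpoint -0.375: f = -0.5293 < 0 → [-0.5, -0.375]

-0.5293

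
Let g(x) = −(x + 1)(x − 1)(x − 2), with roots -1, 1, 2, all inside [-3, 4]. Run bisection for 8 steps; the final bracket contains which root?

-1

midpoint 0.5: g = -1.125 < 0 → [-3, 0.5]
midpoint -1.25: g = 1.828125 > 0 → [-1.25, 0.5]
midpoint -0.375: g = -2.041016 < 0 → [-1.25, -0.375]
midpoint -0.8125: g = -0.9558 < 0 → [-1.25, -0.8125]
midpoint -1.03125: g = 0.1924 > 0 → [-1.03125, -0.8125]
midpoint -0.921875: g = -0.4387 < 0 → [-1.03125, -0.921875]
midpoint -0.9765625: g = -0.1379 < 0 → [-1.03125, -0.9765625]
midpoint -1.00390625: g = 0.0235 > 0 → [-1.00390625, -0.9765625]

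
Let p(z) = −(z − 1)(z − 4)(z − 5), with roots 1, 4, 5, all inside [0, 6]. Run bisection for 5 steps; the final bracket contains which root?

p(3) = -4 < 0, so the root lies in [0, 3]
p(1.5) = -4.375 < 0, so the root lies in [0, 1.5]
p(0.75) = 3.453125 > 0, so the root lies in [0.75, 1.5]
p(1.125) = -1.3926 < 0, so the root lies in [0.75, 1.125]
p(0.9375) = 0.7776 > 0, so the root lies in [0.9375, 1.125]

1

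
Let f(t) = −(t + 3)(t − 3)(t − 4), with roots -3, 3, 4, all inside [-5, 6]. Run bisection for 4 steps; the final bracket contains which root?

-3

f(0.5) = -30.625 < 0, so the root lies in [-5, 0.5]
f(-2.25) = -24.609375 < 0, so the root lies in [-5, -2.25]
f(-3.625) = 31.572266 > 0, so the root lies in [-3.625, -2.25]
f(-2.9375) = -2.5745 < 0, so the root lies in [-3.625, -2.9375]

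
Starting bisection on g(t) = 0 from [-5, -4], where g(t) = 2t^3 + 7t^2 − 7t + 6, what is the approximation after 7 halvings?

-4.4453125

m = -4.5, g(m) = -3 (−); new bracket [-4.5, -4]
m = -4.25, g(m) = 8.65625 (+); new bracket [-4.5, -4.25]
m = -4.375, g(m) = 3.128906 (+); new bracket [-4.5, -4.375]
m = -4.4375, g(m) = 0.1411 (+); new bracket [-4.5, -4.4375]
m = -4.46875, g(m) = -1.4101 (−); new bracket [-4.46875, -4.4375]
m = -4.453125, g(m) = -0.6297 (−); new bracket [-4.453125, -4.4375]
m = -4.4453125, g(m) = -0.2431 (−); new bracket [-4.4453125, -4.4375]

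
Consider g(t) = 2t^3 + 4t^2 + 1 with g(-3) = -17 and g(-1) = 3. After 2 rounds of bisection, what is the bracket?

m = -2, g(m) = 1 (+); new bracket [-3, -2]
m = -2.5, g(m) = -5.25 (−); new bracket [-2.5, -2]

[-2.5, -2]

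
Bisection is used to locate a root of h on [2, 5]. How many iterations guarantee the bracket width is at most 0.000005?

Width after n steps is 3/2^n. Need 2^n ≥ 3/0.000005 = 600000.
2^19 = 524288 < 600000 ≤ 2^20 = 1048576, so n = 20.

20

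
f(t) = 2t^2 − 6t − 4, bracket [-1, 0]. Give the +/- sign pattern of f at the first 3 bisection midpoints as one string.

-++

f(-0.5) = -0.5 < 0, so the root lies in [-1, -0.5]
f(-0.75) = 1.625 > 0, so the root lies in [-0.75, -0.5]
f(-0.625) = 0.53125 > 0, so the root lies in [-0.625, -0.5]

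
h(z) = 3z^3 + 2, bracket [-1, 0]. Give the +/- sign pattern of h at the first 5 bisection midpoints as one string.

midpoint -0.5: h = 1.625 > 0 → [-1, -0.5]
midpoint -0.75: h = 0.734375 > 0 → [-1, -0.75]
midpoint -0.875: h = -0.009766 < 0 → [-0.875, -0.75]
midpoint -0.8125: h = 0.3909 > 0 → [-0.875, -0.8125]
midpoint -0.84375: h = 0.198 > 0 → [-0.875, -0.84375]

++-++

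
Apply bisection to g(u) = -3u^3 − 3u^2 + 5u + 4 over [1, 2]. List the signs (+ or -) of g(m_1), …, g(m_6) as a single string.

--+++-

m = 1.5, g(m) = -5.375 (−); new bracket [1, 1.5]
m = 1.25, g(m) = -0.296875 (−); new bracket [1, 1.25]
m = 1.125, g(m) = 1.556641 (+); new bracket [1.125, 1.25]
m = 1.1875, g(m) = 0.6833 (+); new bracket [1.1875, 1.25]
m = 1.21875, g(m) = 0.2069 (+); new bracket [1.21875, 1.25]
m = 1.234375, g(m) = -0.0416 (−); new bracket [1.21875, 1.234375]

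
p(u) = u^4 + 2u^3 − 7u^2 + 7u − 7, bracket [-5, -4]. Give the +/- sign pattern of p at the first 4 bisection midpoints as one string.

++-+

midpoint -4.5: p = 47.5625 > 0 → [-4.5, -4]
midpoint -4.25: p = 9.535156 > 0 → [-4.25, -4]
midpoint -4.125: p = -5.831787 < 0 → [-4.25, -4.125]
midpoint -4.1875: p = 1.5662 > 0 → [-4.1875, -4.125]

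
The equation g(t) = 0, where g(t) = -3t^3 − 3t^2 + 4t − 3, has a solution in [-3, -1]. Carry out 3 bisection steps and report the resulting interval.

[-2, -1.75]

midpoint -2: g = 1 > 0 → [-2, -1]
midpoint -1.5: g = -5.625 < 0 → [-2, -1.5]
midpoint -1.75: g = -3.109375 < 0 → [-2, -1.75]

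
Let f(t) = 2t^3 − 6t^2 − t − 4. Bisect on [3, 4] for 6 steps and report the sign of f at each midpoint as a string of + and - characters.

f(3.5) = 4.75 > 0, so the root lies in [3, 3.5]
f(3.25) = -1.96875 < 0, so the root lies in [3.25, 3.5]
f(3.375) = 1.167969 > 0, so the root lies in [3.25, 3.375]
f(3.3125) = -0.4546 < 0, so the root lies in [3.3125, 3.375]
f(3.34375) = 0.343 > 0, so the root lies in [3.3125, 3.34375]
f(3.328125) = -0.0592 < 0, so the root lies in [3.328125, 3.34375]

+-+-+-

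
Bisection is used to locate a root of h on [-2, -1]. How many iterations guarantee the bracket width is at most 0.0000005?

21

Width after n steps is 1/2^n. Need 2^n ≥ 1/0.0000005 = 2000000.
2^20 = 1048576 < 2000000 ≤ 2^21 = 2097152, so n = 21.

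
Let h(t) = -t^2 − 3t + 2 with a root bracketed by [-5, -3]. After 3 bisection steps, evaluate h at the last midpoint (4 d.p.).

-0.8125

m = -4, h(m) = -2 (−); new bracket [-4, -3]
m = -3.5, h(m) = 0.25 (+); new bracket [-4, -3.5]
m = -3.75, h(m) = -0.8125 (−); new bracket [-3.75, -3.5]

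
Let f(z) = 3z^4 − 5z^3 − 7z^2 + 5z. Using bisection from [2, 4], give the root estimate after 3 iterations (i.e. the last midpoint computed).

2.25

f(3) = 60 > 0, so the root lies in [2, 3]
f(2.5) = 7.8125 > 0, so the root lies in [2, 2.5]
f(2.25) = -4.253906 < 0, so the root lies in [2.25, 2.5]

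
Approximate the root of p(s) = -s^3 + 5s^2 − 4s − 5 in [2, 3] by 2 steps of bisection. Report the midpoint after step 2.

s = 2.5 gives p = 0.625, positive; keep [2, 2.5]
s = 2.25 gives p = -0.078125, negative; keep [2.25, 2.5]

2.25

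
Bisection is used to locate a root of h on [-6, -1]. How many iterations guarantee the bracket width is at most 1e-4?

16

Width after n steps is 5/2^n. Need 2^n ≥ 5/1e-4 = 50000.
2^15 = 32768 < 50000 ≤ 2^16 = 65536, so n = 16.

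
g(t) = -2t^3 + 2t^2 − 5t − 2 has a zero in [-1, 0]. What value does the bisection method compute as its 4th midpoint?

midpoint -0.5: g = 1.25 > 0 → [-0.5, 0]
midpoint -0.25: g = -0.59375 < 0 → [-0.5, -0.25]
midpoint -0.375: g = 0.261719 > 0 → [-0.375, -0.25]
midpoint -0.3125: g = -0.1812 < 0 → [-0.375, -0.3125]

-0.3125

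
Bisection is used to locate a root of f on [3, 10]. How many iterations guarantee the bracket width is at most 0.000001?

23

Width after n steps is 7/2^n. Need 2^n ≥ 7/0.000001 = 7000000.
2^22 = 4194304 < 7000000 ≤ 2^23 = 8388608, so n = 23.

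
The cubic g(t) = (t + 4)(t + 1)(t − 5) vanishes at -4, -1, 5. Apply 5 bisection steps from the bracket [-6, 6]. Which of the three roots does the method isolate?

midpoint 0: g = -20 < 0 → [0, 6]
midpoint 3: g = -56 < 0 → [3, 6]
midpoint 4.5: g = -23.375 < 0 → [4.5, 6]
midpoint 5.25: g = 14.4531 > 0 → [4.5, 5.25]
midpoint 4.875: g = -6.5176 < 0 → [4.875, 5.25]

5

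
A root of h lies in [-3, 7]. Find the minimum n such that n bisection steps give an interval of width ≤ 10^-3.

14

Width after n steps is 10/2^n. Need 2^n ≥ 10/10^-3 = 10000.
2^13 = 8192 < 10000 ≤ 2^14 = 16384, so n = 14.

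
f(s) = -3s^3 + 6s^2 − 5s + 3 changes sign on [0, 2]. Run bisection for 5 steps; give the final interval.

f(1) = 1 > 0, so the root lies in [1, 2]
f(1.5) = -1.125 < 0, so the root lies in [1, 1.5]
f(1.25) = 0.265625 > 0, so the root lies in [1.25, 1.5]
f(1.375) = -0.3301 < 0, so the root lies in [1.25, 1.375]
f(1.3125) = -0.0095 < 0, so the root lies in [1.25, 1.3125]

[1.25, 1.3125]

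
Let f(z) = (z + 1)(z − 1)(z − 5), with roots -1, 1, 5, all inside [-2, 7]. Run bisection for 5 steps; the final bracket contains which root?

5

z = 2.5 gives f = -13.125, negative; keep [2.5, 7]
z = 4.75 gives f = -5.390625, negative; keep [4.75, 7]
z = 5.875 gives f = 29.326172, positive; keep [4.75, 5.875]
z = 5.3125 gives f = 8.5071, positive; keep [4.75, 5.3125]
z = 5.03125 gives f = 0.7598, positive; keep [4.75, 5.03125]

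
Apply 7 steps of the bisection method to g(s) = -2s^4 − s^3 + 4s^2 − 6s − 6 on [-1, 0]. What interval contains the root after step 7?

m = -0.5, g(m) = -2 (−); new bracket [-1, -0.5]
m = -0.75, g(m) = 0.539062 (+); new bracket [-0.75, -0.5]
m = -0.625, g(m) = -0.748535 (−); new bracket [-0.75, -0.625]
m = -0.6875, g(m) = -0.1062 (−); new bracket [-0.75, -0.6875]
m = -0.71875, g(m) = 0.2165 (+); new bracket [-0.71875, -0.6875]
m = -0.703125, g(m) = 0.0551 (+); new bracket [-0.703125, -0.6875]
m = -0.6953125, g(m) = -0.0256 (−); new bracket [-0.703125, -0.6953125]

[-0.703125, -0.6953125]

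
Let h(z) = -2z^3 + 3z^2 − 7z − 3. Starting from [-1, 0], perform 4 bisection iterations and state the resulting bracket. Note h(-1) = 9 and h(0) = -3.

h(-0.5) = 1.5 > 0, so the root lies in [-0.5, 0]
h(-0.25) = -1.03125 < 0, so the root lies in [-0.5, -0.25]
h(-0.375) = 0.152344 > 0, so the root lies in [-0.375, -0.25]
h(-0.3125) = -0.4585 < 0, so the root lies in [-0.375, -0.3125]

[-0.375, -0.3125]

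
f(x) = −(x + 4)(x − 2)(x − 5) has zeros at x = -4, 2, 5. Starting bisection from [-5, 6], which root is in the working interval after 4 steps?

-4

midpoint 0.5: f = -30.375 < 0 → [-5, 0.5]
midpoint -2.25: f = -53.921875 < 0 → [-5, -2.25]
midpoint -3.625: f = -18.193359 < 0 → [-5, -3.625]
midpoint -4.3125: f = 18.3704 > 0 → [-4.3125, -3.625]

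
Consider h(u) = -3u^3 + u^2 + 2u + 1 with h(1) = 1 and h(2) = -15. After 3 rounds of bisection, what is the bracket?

m = 1.5, h(m) = -3.875 (−); new bracket [1, 1.5]
m = 1.25, h(m) = -0.796875 (−); new bracket [1, 1.25]
m = 1.125, h(m) = 0.244141 (+); new bracket [1.125, 1.25]

[1.125, 1.25]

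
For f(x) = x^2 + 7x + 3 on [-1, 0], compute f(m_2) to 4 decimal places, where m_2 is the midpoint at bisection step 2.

x = -0.5 gives f = -0.25, negative; keep [-0.5, 0]
x = -0.25 gives f = 1.3125, positive; keep [-0.5, -0.25]

1.3125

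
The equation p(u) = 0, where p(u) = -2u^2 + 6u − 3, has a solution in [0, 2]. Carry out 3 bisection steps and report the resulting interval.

m = 1, p(m) = 1 (+); new bracket [0, 1]
m = 0.5, p(m) = -0.5 (−); new bracket [0.5, 1]
m = 0.75, p(m) = 0.375 (+); new bracket [0.5, 0.75]

[0.5, 0.75]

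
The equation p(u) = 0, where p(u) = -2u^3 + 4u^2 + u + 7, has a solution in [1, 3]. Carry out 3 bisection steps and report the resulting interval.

m = 2, p(m) = 9 (+); new bracket [2, 3]
m = 2.5, p(m) = 3.25 (+); new bracket [2.5, 3]
m = 2.75, p(m) = -1.59375 (−); new bracket [2.5, 2.75]

[2.5, 2.75]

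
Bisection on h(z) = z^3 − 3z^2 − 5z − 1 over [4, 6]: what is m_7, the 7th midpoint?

m = 5, h(m) = 24 (+); new bracket [4, 5]
m = 4.5, h(m) = 6.875 (+); new bracket [4, 4.5]
m = 4.25, h(m) = 0.328125 (+); new bracket [4, 4.25]
m = 4.125, h(m) = -2.4824 (−); new bracket [4.125, 4.25]
m = 4.1875, h(m) = -1.1145 (−); new bracket [4.1875, 4.25]
m = 4.21875, h(m) = -0.4026 (−); new bracket [4.21875, 4.25]
m = 4.234375, h(m) = -0.0396 (−); new bracket [4.234375, 4.25]

4.234375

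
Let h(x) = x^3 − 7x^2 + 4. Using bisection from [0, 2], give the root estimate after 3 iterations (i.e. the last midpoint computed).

0.75

midpoint 1: h = -2 < 0 → [0, 1]
midpoint 0.5: h = 2.375 > 0 → [0.5, 1]
midpoint 0.75: h = 0.484375 > 0 → [0.75, 1]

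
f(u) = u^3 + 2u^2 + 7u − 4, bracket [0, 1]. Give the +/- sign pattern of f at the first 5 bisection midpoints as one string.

f(0.5) = 0.125 > 0, so the root lies in [0, 0.5]
f(0.25) = -2.109375 < 0, so the root lies in [0.25, 0.5]
f(0.375) = -1.041016 < 0, so the root lies in [0.375, 0.5]
f(0.4375) = -0.4709 < 0, so the root lies in [0.4375, 0.5]
f(0.46875) = -0.1763 < 0, so the root lies in [0.46875, 0.5]

+----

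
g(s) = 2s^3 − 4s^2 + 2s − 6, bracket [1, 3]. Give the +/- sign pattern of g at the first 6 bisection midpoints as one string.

midpoint 2: g = -2 < 0 → [2, 3]
midpoint 2.5: g = 5.25 > 0 → [2, 2.5]
midpoint 2.25: g = 1.03125 > 0 → [2, 2.25]
midpoint 2.125: g = -0.6211 < 0 → [2.125, 2.25]
midpoint 2.1875: g = 0.1694 > 0 → [2.125, 2.1875]
midpoint 2.15625: g = -0.2346 < 0 → [2.15625, 2.1875]

-++-+-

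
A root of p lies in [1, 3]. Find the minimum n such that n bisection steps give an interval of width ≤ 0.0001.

15

Width after n steps is 2/2^n. Need 2^n ≥ 2/0.0001 = 20000.
2^14 = 16384 < 20000 ≤ 2^15 = 32768, so n = 15.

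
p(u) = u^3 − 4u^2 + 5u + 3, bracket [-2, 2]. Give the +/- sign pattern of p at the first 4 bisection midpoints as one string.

u = 0 gives p = 3, positive; keep [-2, 0]
u = -1 gives p = -7, negative; keep [-1, 0]
u = -0.5 gives p = -0.625, negative; keep [-0.5, 0]
u = -0.25 gives p = 1.4844, positive; keep [-0.5, -0.25]

+--+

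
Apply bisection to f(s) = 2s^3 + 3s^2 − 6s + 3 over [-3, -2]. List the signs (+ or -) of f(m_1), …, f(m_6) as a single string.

f(-2.5) = 5.5 > 0, so the root lies in [-3, -2.5]
f(-2.75) = 0.59375 > 0, so the root lies in [-3, -2.75]
f(-2.875) = -2.480469 < 0, so the root lies in [-2.875, -2.75]
f(-2.8125) = -0.8892 < 0, so the root lies in [-2.8125, -2.75]
f(-2.78125) = -0.1343 < 0, so the root lies in [-2.78125, -2.75]
f(-2.765625) = 0.233 > 0, so the root lies in [-2.78125, -2.765625]

++---+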